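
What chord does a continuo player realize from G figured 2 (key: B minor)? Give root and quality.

A dominant seventh

The figures 2 indicate a seventh chord in third inversion.
In third inversion the root lies a second above the bass: a second above G in B minor is A.
The chord tones are G, A, C#, E, giving A dominant seventh.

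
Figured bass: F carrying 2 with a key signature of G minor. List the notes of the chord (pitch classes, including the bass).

F, G, Bb, D

The written figures 2 are shorthand for 6/4/2: the 6/4 are implied.
A second above F in this key is G.
A fourth above F in this key is Bb.
A sixth above F in this key is D.
Together with the bass F, this spells G minor seventh in third inversion.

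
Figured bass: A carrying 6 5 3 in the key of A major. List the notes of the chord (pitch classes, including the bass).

A, C#, E, F#

A third above A in this key is C#.
A fifth above A in this key is E.
A sixth above A in this key is F#.
Together with the bass A, this spells F# minor seventh in first inversion.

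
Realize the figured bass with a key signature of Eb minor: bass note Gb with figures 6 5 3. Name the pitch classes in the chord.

Gb, Bb, Db, Eb

A third above Gb in this key is Bb.
A fifth above Gb in this key is Db.
A sixth above Gb in this key is Eb.
Together with the bass Gb, this spells Eb minor seventh in first inversion.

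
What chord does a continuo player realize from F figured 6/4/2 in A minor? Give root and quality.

G dominant seventh

The figures 6/4/2 indicate a seventh chord in third inversion.
In third inversion the root lies a second above the bass: a second above F in A minor is G.
The chord tones are F, G, B, D, giving G dominant seventh.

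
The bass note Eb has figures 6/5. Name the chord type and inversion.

seventh chord, first inversion

6/5 is shorthand for 6/5/3.
Intervals of 6/5/3 above the bass form a seventh chord; the bass is the third, so this is first inversion.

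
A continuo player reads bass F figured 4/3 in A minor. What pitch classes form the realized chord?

F, A, B, D

The written figures 4/3 are shorthand for 6/4/3: the 6 is implied.
A third above F in this key is A.
A fourth above F in this key is B.
A sixth above F in this key is D.
Together with the bass F, this spells B half-diminished seventh in second inversion.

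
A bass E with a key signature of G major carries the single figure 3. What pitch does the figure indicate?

Counting 2 letter steps above E lands on G; in G major, that letter is G.

G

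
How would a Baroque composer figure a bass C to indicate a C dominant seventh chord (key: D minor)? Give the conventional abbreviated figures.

C is the root of C dominant seventh, so the chord is in root position.
A seventh chord in root position is figured 7/5/3, conventionally abbreviated 7.

7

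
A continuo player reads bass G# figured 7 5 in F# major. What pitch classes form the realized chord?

G#, B, D#, F#

The written figures 7 5 are shorthand for 7/5/3: the 3 is implied.
A third above G# in this key is B.
A fifth above G# in this key is D#.
A seventh above G# in this key is F#.
Together with the bass G#, this spells G# minor seventh in root position.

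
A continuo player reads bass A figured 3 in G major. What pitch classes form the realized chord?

A, C, E

The written figures 3 are shorthand for 5/3: the 5 is implied.
A third above A in this key is C.
A fifth above A in this key is E.
Together with the bass A, this spells A minor in root position.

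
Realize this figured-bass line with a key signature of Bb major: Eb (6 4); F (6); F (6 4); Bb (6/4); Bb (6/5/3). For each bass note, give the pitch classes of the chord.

Eb, A, C | F, A, D | F, Bb, D | Bb, Eb, G | Bb, D, F, G

Eb (6/4): Eb, A, C.
F (6/3): F, A, D.
F (6/4): F, Bb, D.
Bb (6/4): Bb, Eb, G.
Bb (6/5/3): Bb, D, F, G.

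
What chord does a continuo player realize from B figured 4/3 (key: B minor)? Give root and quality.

E minor seventh

The figures 4/3 indicate a seventh chord in second inversion.
In second inversion the root lies a fourth above the bass: a fourth above B in B minor is E.
The chord tones are B, D, E, G, giving E minor seventh.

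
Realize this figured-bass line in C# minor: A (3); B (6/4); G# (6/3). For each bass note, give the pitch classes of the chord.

A (5/3): A, C#, E.
B (6/4): B, E, G#.
G# (6/3): G#, B, E.

A, C#, E | B, E, G# | G#, B, E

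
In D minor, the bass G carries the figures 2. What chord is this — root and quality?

The figures 2 indicate a seventh chord in third inversion.
In third inversion the root lies a second above the bass: a second above G in D minor is A.
The chord tones are G, A, C, E, giving A minor seventh.

A minor seventh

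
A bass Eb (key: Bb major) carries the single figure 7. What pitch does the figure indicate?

D

Counting 6 letter steps above Eb lands on D; in Bb major, that letter is D.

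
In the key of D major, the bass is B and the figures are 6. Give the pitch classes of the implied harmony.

The written figures 6 are shorthand for 6/3: the 3 is implied.
A third above B in this key is D.
A sixth above B in this key is G.
Together with the bass B, this spells G major in first inversion.

B, D, G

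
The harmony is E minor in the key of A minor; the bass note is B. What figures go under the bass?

6/4

B is the fifth of E minor, so the chord is in second inversion.
A triad in second inversion is figured 6/4, conventionally abbreviated 6/4.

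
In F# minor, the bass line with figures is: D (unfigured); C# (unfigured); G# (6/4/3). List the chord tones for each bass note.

D, F#, A | C#, E, G# | G#, B, C#, E

D (5/3): D, F#, A.
C# (5/3): C#, E, G#.
G# (6/4/3): G#, B, C#, E.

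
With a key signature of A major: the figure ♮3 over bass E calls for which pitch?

G

Counting 2 letter steps above E lands on G; in A major, that letter is G#.
The ♮3 figure makes it natural, giving G.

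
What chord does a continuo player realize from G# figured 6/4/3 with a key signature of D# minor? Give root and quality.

The figures 6/4/3 indicate a seventh chord in second inversion.
In second inversion the root lies a fourth above the bass: a fourth above G# in D# minor is C#.
The chord tones are G#, B, C#, E#, giving C# dominant seventh.

C# dominant seventh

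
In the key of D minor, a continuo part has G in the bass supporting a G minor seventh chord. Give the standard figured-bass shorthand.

7

G is the root of G minor seventh, so the chord is in root position.
A seventh chord in root position is figured 7/5/3, conventionally abbreviated 7.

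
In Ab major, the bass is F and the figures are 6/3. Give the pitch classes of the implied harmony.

A third above F in this key is Ab.
A sixth above F in this key is Db.
Together with the bass F, this spells Db major in first inversion.

F, Ab, Db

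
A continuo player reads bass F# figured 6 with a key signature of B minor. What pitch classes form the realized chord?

The written figures 6 are shorthand for 6/3: the 3 is implied.
A third above F# in this key is A.
A sixth above F# in this key is D.
Together with the bass F#, this spells D major in first inversion.

F#, A, D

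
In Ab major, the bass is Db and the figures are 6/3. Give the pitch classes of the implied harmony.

Db, F, Bb

A third above Db in this key is F.
A sixth above Db in this key is Bb.
Together with the bass Db, this spells Bb minor in first inversion.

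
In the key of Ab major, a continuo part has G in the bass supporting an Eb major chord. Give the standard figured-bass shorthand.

6

G is the third of Eb major, so the chord is in first inversion.
A triad in first inversion is figured 6/3, conventionally abbreviated 6.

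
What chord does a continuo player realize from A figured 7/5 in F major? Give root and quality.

A minor seventh

The figures 7/5 indicate a seventh chord in root position.
In root position the bass is the root, so the root is A.
The chord tones are A, C, E, G, giving A minor seventh.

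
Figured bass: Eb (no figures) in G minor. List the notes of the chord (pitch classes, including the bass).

An unfigured bass implies 5/3.
A third above Eb in this key is G.
A fifth above Eb in this key is Bb.
Together with the bass Eb, this spells Eb major in root position.

Eb, G, Bb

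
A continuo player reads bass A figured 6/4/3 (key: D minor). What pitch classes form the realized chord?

A third above A in this key is C.
A fourth above A in this key is D.
A sixth above A in this key is F.
Together with the bass A, this spells D minor seventh in second inversion.

A, C, D, F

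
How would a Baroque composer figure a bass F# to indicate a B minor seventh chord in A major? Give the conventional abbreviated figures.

F# is the fifth of B minor seventh, so the chord is in second inversion.
A seventh chord in second inversion is figured 6/4/3, conventionally abbreviated 4/3.

4/3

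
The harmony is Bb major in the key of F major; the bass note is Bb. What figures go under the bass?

no figures

Bb is the root of Bb major, so the chord is in root position.
A triad in root position is figured 5/3, conventionally abbreviated (no figures — root-position triad).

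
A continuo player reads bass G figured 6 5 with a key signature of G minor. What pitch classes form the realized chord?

The written figures 6 5 are shorthand for 6/5/3: the 3 is implied.
A third above G in this key is Bb.
A fifth above G in this key is D.
A sixth above G in this key is Eb.
Together with the bass G, this spells Eb major seventh in first inversion.

G, Bb, D, Eb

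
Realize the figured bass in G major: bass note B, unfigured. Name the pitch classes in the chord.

An unfigured bass implies 5/3.
A third above B in this key is D.
A fifth above B in this key is F#.
Together with the bass B, this spells B minor in root position.

B, D, F#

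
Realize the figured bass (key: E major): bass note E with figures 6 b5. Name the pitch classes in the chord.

The written figures 6 b5 are shorthand for 6/5/3: the 3 is implied.
A third above E in this key is G#.
A fifth above E in this key is B, lowered to Bb by the flat.
A sixth above E in this key is C#.

E, G#, Bb, C#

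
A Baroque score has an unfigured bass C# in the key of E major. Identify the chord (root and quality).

An unfigured bass indicates a triad in root position.
In root position the bass is the root, so the root is C#.
The chord tones are C#, E, G#, giving C# minor.

C# minor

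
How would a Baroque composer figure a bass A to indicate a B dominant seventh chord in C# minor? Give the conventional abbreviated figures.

A is the seventh of B dominant seventh, so the chord is in third inversion.
A seventh chord in third inversion is figured 6/4/2, conventionally abbreviated 4/2.

4/2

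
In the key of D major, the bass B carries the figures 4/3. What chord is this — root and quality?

The figures 4/3 indicate a seventh chord in second inversion.
In second inversion the root lies a fourth above the bass: a fourth above B in D major is E.
The chord tones are B, D, E, G, giving E minor seventh.

E minor seventh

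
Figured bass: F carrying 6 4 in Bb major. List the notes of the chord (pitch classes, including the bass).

A fourth above F in this key is Bb.
A sixth above F in this key is D.
Together with the bass F, this spells Bb major in second inversion.

F, Bb, D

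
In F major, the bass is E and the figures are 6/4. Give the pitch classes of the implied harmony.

A fourth above E in this key is A.
A sixth above E in this key is C.
Together with the bass E, this spells A minor in second inversion.

E, A, C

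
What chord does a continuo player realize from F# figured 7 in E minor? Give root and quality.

The figures 7 indicate a seventh chord in root position.
In root position the bass is the root, so the root is F#.
The chord tones are F#, A, C, E, giving F# half-diminished seventh.

F# half-diminished seventh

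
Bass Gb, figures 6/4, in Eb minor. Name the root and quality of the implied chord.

Cb major

The figures 6/4 indicate a triad in second inversion.
In second inversion the root lies a fourth above the bass: a fourth above Gb in Eb minor is Cb.
The chord tones are Gb, Cb, Eb, giving Cb major.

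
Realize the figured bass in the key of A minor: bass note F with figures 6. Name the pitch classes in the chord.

The written figures 6 are shorthand for 6/3: the 3 is implied.
A third above F in this key is A.
A sixth above F in this key is D.
Together with the bass F, this spells D minor in first inversion.

F, A, D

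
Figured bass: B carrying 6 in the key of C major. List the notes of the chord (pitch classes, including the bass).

B, D, G

The written figures 6 are shorthand for 6/3: the 3 is implied.
A third above B in this key is D.
A sixth above B in this key is G.
Together with the bass B, this spells G major in first inversion.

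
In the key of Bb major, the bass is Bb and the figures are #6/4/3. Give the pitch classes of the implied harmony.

A third above Bb in this key is D.
A fourth above Bb in this key is Eb.
A sixth above Bb in this key is G, raised to G# by the sharp.

Bb, D, Eb, G#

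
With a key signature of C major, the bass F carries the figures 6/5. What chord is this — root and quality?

The figures 6/5 indicate a seventh chord in first inversion.
In first inversion the root lies a sixth above the bass: a sixth above F in C major is D.
The chord tones are F, A, C, D, giving D minor seventh.

D minor seventh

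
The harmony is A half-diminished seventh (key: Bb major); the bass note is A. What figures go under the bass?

A is the root of A half-diminished seventh, so the chord is in root position.
A seventh chord in root position is figured 7/5/3, conventionally abbreviated 7.

7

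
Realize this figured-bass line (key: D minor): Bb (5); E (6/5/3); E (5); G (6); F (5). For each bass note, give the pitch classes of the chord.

Bb, D, F | E, G, Bb, C | E, G, Bb | G, Bb, E | F, A, C

Bb (5/3): Bb, D, F.
E (6/5/3): E, G, Bb, C.
E (5/3): E, G, Bb.
G (6/3): G, Bb, E.
F (5/3): F, A, C.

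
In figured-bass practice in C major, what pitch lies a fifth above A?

Counting 4 letter steps above A lands on E; in C major, that letter is E.

E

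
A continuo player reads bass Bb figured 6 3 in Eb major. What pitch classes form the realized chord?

A third above Bb in this key is D.
A sixth above Bb in this key is G.
Together with the bass Bb, this spells G minor in first inversion.

Bb, D, G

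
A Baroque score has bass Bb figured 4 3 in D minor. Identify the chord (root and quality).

E half-diminished seventh

The figures 4 3 indicate a seventh chord in second inversion.
In second inversion the root lies a fourth above the bass: a fourth above Bb in D minor is E.
The chord tones are Bb, D, E, G, giving E half-diminished seventh.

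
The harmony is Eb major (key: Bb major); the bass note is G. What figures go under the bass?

6

G is the third of Eb major, so the chord is in first inversion.
A triad in first inversion is figured 6/3, conventionally abbreviated 6.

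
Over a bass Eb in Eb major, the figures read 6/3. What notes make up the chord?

A third above Eb in this key is G.
A sixth above Eb in this key is C.
Together with the bass Eb, this spells C minor in first inversion.

Eb, G, C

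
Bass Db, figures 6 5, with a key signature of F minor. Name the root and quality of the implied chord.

The figures 6 5 indicate a seventh chord in first inversion.
In first inversion the root lies a sixth above the bass: a sixth above Db in F minor is Bb.
The chord tones are Db, F, Ab, Bb, giving Bb minor seventh.

Bb minor seventh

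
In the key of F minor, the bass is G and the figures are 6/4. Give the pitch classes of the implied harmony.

G, C, Eb

A fourth above G in this key is C.
A sixth above G in this key is Eb.
Together with the bass G, this spells C minor in second inversion.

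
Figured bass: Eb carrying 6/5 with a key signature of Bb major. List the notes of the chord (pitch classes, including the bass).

The written figures 6/5 are shorthand for 6/5/3: the 3 is implied.
A third above Eb in this key is G.
A fifth above Eb in this key is Bb.
A sixth above Eb in this key is C.
Together with the bass Eb, this spells C minor seventh in first inversion.

Eb, G, Bb, C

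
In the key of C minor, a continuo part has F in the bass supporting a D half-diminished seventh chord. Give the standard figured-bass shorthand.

F is the third of D half-diminished seventh, so the chord is in first inversion.
A seventh chord in first inversion is figured 6/5/3, conventionally abbreviated 6/5.

6/5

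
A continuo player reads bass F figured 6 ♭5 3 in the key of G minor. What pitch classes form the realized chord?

A third above F in this key is A.
A fifth above F in this key is C, lowered to Cb by the flat.
A sixth above F in this key is D.

F, A, Cb, D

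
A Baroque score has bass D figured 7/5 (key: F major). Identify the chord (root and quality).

D minor seventh

The figures 7/5 indicate a seventh chord in root position.
In root position the bass is the root, so the root is D.
The chord tones are D, F, A, C, giving D minor seventh.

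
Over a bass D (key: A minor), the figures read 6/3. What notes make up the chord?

D, F, B

A third above D in this key is F.
A sixth above D in this key is B.
Together with the bass D, this spells B diminished in first inversion.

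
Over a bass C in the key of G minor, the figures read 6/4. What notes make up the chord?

C, F, A

A fourth above C in this key is F.
A sixth above C in this key is A.
Together with the bass C, this spells F major in second inversion.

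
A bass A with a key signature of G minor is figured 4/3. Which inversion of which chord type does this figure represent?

seventh chord, second inversion

4/3 is shorthand for 6/4/3.
Intervals of 6/4/3 above the bass form a seventh chord; the bass is the fifth, so this is second inversion.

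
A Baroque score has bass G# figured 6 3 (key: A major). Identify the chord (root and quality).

The figures 6 3 indicate a triad in first inversion.
In first inversion the root lies a sixth above the bass: a sixth above G# in A major is E.
The chord tones are G#, B, E, giving E major.

E major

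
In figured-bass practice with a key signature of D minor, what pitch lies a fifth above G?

D

Counting 4 letter steps above G lands on D; in D minor, that letter is D.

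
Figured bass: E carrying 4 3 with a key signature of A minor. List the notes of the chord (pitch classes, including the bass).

The written figures 4 3 are shorthand for 6/4/3: the 6 is implied.
A third above E in this key is G.
A fourth above E in this key is A.
A sixth above E in this key is C.
Together with the bass E, this spells A minor seventh in second inversion.

E, G, A, C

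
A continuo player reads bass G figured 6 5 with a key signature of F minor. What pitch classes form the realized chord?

The written figures 6 5 are shorthand for 6/5/3: the 3 is implied.
A third above G in this key is Bb.
A fifth above G in this key is Db.
A sixth above G in this key is Eb.
Together with the bass G, this spells Eb dominant seventh in first inversion.

G, Bb, Db, Eb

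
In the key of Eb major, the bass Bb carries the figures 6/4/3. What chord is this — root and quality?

The figures 6/4/3 indicate a seventh chord in second inversion.
In second inversion the root lies a fourth above the bass: a fourth above Bb in Eb major is Eb.
The chord tones are Bb, D, Eb, G, giving Eb major seventh.

Eb major seventh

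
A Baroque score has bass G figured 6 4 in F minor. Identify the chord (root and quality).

The figures 6 4 indicate a triad in second inversion.
In second inversion the root lies a fourth above the bass: a fourth above G in F minor is C.
The chord tones are G, C, Eb, giving C minor.

C minor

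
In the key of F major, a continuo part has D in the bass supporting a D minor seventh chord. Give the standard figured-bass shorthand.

7

D is the root of D minor seventh, so the chord is in root position.
A seventh chord in root position is figured 7/5/3, conventionally abbreviated 7.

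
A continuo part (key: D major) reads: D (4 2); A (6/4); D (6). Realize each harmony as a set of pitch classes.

D, E, G, B | A, D, F# | D, F#, B

D (6/4/2): D, E, G, B.
A (6/4): A, D, F#.
D (6/3): D, F#, B.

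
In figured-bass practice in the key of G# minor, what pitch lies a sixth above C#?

A#

Counting 5 letter steps above C# lands on A; in G# minor, that letter is A#.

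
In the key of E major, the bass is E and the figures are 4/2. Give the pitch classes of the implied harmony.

E, F#, A, C#

The written figures 4/2 are shorthand for 6/4/2: the 6 is implied.
A second above E in this key is F#.
A fourth above E in this key is A.
A sixth above E in this key is C#.
Together with the bass E, this spells F# minor seventh in third inversion.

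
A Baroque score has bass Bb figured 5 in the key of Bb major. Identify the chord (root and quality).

The figures 5 indicate a triad in root position.
In root position the bass is the root, so the root is Bb.
The chord tones are Bb, D, F, giving Bb major.

Bb major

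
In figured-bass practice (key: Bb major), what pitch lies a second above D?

Eb

Counting 1 letter step above D lands on E; in Bb major, that letter is Eb.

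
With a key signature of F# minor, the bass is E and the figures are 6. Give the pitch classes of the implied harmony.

E, G#, C#

The written figures 6 are shorthand for 6/3: the 3 is implied.
A third above E in this key is G#.
A sixth above E in this key is C#.
Together with the bass E, this spells C# minor in first inversion.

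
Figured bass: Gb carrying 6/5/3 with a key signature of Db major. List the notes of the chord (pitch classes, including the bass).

Gb, Bb, Db, Eb

A third above Gb in this key is Bb.
A fifth above Gb in this key is Db.
A sixth above Gb in this key is Eb.
Together with the bass Gb, this spells Eb minor seventh in first inversion.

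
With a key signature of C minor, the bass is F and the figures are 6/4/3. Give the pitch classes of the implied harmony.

F, Ab, Bb, D

A third above F in this key is Ab.
A fourth above F in this key is Bb.
A sixth above F in this key is D.
Together with the bass F, this spells Bb dominant seventh in second inversion.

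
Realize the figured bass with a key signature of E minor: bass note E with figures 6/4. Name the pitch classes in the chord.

A fourth above E in this key is A.
A sixth above E in this key is C.
Together with the bass E, this spells A minor in second inversion.

E, A, C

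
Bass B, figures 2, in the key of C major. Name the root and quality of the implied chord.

The figures 2 indicate a seventh chord in third inversion.
In third inversion the root lies a second above the bass: a second above B in C major is C.
The chord tones are B, C, E, G, giving C major seventh.

C major seventh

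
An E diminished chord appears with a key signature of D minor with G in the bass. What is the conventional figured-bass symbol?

6

G is the third of E diminished, so the chord is in first inversion.
A triad in first inversion is figured 6/3, conventionally abbreviated 6.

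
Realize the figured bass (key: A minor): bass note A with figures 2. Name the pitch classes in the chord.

The written figures 2 are shorthand for 6/4/2: the 6/4 are implied.
A second above A in this key is B.
A fourth above A in this key is D.
A sixth above A in this key is F.
Together with the bass A, this spells B half-diminished seventh in third inversion.

A, B, D, F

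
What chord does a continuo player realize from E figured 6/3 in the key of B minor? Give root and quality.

C# diminished

The figures 6/3 indicate a triad in first inversion.
In first inversion the root lies a sixth above the bass: a sixth above E in B minor is C#.
The chord tones are E, G, C#, giving C# diminished.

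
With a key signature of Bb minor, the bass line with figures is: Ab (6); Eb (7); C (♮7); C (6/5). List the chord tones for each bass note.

Ab (6/3): Ab, C, F.
Eb (7/5/3): Eb, Gb, Bb, Db.
C (♮7/5/3): C, Eb, Gb, B.
C (6/5/3): C, Eb, Gb, Ab.

Ab, C, F | Eb, Gb, Bb, Db | C, Eb, Gb, B | C, Eb, Gb, Ab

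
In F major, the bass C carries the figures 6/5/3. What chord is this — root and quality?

The figures 6/5/3 indicate a seventh chord in first inversion.
In first inversion the root lies a sixth above the bass: a sixth above C in F major is A.
The chord tones are C, E, G, A, giving A minor seventh.

A minor seventh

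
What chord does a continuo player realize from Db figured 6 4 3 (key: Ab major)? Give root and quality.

G half-diminished seventh

The figures 6 4 3 indicate a seventh chord in second inversion.
In second inversion the root lies a fourth above the bass: a fourth above Db in Ab major is G.
The chord tones are Db, F, G, Bb, giving G half-diminished seventh.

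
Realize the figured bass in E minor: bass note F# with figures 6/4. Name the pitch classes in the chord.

A fourth above F# in this key is B.
A sixth above F# in this key is D.
Together with the bass F#, this spells B minor in second inversion.

F#, B, D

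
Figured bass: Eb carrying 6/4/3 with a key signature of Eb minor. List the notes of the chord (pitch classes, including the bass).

Eb, Gb, Ab, Cb

A third above Eb in this key is Gb.
A fourth above Eb in this key is Ab.
A sixth above Eb in this key is Cb.
Together with the bass Eb, this spells Ab minor seventh in second inversion.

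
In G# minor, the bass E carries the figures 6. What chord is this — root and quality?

C# minor

The figures 6 indicate a triad in first inversion.
In first inversion the root lies a sixth above the bass: a sixth above E in G# minor is C#.
The chord tones are E, G#, C#, giving C# minor.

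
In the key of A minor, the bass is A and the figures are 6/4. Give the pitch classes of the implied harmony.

A fourth above A in this key is D.
A sixth above A in this key is F.
Together with the bass A, this spells D minor in second inversion.

A, D, F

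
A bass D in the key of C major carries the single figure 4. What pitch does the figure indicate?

Counting 3 letter steps above D lands on G; in C major, that letter is G.

G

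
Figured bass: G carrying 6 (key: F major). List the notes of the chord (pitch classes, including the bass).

The written figures 6 are shorthand for 6/3: the 3 is implied.
A third above G in this key is Bb.
A sixth above G in this key is E.
Together with the bass G, this spells E diminished in first inversion.

G, Bb, E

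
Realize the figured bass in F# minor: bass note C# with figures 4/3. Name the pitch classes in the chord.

C#, E, F#, A

The written figures 4/3 are shorthand for 6/4/3: the 6 is implied.
A third above C# in this key is E.
A fourth above C# in this key is F#.
A sixth above C# in this key is A.
Together with the bass C#, this spells F# minor seventh in second inversion.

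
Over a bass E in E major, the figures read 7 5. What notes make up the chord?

The written figures 7 5 are shorthand for 7/5/3: the 3 is implied.
A third above E in this key is G#.
A fifth above E in this key is B.
A seventh above E in this key is D#.
Together with the bass E, this spells E major seventh in root position.

E, G#, B, D#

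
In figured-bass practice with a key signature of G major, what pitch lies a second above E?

F#

Counting 1 letter step above E lands on F; in G major, that letter is F#.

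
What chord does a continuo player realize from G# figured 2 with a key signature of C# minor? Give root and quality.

A major seventh

The figures 2 indicate a seventh chord in third inversion.
In third inversion the root lies a second above the bass: a second above G# in C# minor is A.
The chord tones are G#, A, C#, E, giving A major seventh.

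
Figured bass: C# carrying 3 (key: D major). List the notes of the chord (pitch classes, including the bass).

C#, E, G

The written figures 3 are shorthand for 5/3: the 5 is implied.
A third above C# in this key is E.
A fifth above C# in this key is G.
Together with the bass C#, this spells C# diminished in root position.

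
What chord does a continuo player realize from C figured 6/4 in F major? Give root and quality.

The figures 6/4 indicate a triad in second inversion.
In second inversion the root lies a fourth above the bass: a fourth above C in F major is F.
The chord tones are C, F, A, giving F major.

F major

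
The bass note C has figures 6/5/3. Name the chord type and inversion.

Intervals of 6/5/3 above the bass form a seventh chord; the bass is the third, so this is first inversion.

seventh chord, first inversion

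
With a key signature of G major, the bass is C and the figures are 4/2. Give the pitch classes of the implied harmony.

C, D, F#, A

The written figures 4/2 are shorthand for 6/4/2: the 6 is implied.
A second above C in this key is D.
A fourth above C in this key is F#.
A sixth above C in this key is A.
Together with the bass C, this spells D dominant seventh in third inversion.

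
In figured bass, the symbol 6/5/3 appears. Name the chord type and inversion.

seventh chord, first inversion

Intervals of 6/5/3 above the bass form a seventh chord; the bass is the third, so this is first inversion.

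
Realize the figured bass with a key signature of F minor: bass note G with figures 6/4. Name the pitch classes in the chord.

A fourth above G in this key is C.
A sixth above G in this key is Eb.
Together with the bass G, this spells C minor in second inversion.

G, C, Eb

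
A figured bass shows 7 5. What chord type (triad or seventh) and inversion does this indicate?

seventh chord, root position

7 5 is shorthand for 7/5/3.
Intervals of 7/5/3 above the bass form a seventh chord; the bass is the root, so this is root position.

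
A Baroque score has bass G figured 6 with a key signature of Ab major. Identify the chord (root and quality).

The figures 6 indicate a triad in first inversion.
In first inversion the root lies a sixth above the bass: a sixth above G in Ab major is Eb.
The chord tones are G, Bb, Eb, giving Eb major.

Eb major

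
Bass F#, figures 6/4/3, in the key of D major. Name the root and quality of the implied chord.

The figures 6/4/3 indicate a seventh chord in second inversion.
In second inversion the root lies a fourth above the bass: a fourth above F# in D major is B.
The chord tones are F#, A, B, D, giving B minor seventh.

B minor seventh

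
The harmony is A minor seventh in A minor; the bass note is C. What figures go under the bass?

C is the third of A minor seventh, so the chord is in first inversion.
A seventh chord in first inversion is figured 6/5/3, conventionally abbreviated 6/5.

6/5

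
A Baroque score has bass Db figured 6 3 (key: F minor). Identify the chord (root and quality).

The figures 6 3 indicate a triad in first inversion.
In first inversion the root lies a sixth above the bass: a sixth above Db in F minor is Bb.
The chord tones are Db, F, Bb, giving Bb minor.

Bb minor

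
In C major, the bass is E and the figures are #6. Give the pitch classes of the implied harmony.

The written figures #6 are shorthand for 6/3: the 3 is implied.
A third above E in this key is G.
A sixth above E in this key is C, raised to C# by the sharp.
Together with the bass E, this spells C# diminished in first inversion.

E, G, C#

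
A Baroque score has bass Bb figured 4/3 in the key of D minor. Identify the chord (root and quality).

E half-diminished seventh

The figures 4/3 indicate a seventh chord in second inversion.
In second inversion the root lies a fourth above the bass: a fourth above Bb in D minor is E.
The chord tones are Bb, D, E, G, giving E half-diminished seventh.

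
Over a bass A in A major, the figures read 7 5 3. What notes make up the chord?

A, C#, E, G#

A third above A in this key is C#.
A fifth above A in this key is E.
A seventh above A in this key is G#.
Together with the bass A, this spells A major seventh in root position.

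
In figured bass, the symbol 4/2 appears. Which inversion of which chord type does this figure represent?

4/2 is shorthand for 6/4/2.
Intervals of 6/4/2 above the bass form a seventh chord; the bass is the seventh, so this is third inversion.

seventh chord, third inversion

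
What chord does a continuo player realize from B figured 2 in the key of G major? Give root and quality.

The figures 2 indicate a seventh chord in third inversion.
In third inversion the root lies a second above the bass: a second above B in G major is C.
The chord tones are B, C, E, G, giving C major seventh.

C major seventh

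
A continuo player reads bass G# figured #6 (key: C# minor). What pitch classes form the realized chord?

The written figures #6 are shorthand for 6/3: the 3 is implied.
A third above G# in this key is B.
A sixth above G# in this key is E, raised to E# by the sharp.
Together with the bass G#, this spells E# diminished in first inversion.

G#, B, E#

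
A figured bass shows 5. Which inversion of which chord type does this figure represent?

5 is shorthand for 5/3.
Intervals of 5/3 above the bass form a triad; the bass is the root, so this is root position.

triad, root position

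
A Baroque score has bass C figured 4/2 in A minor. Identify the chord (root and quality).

D minor seventh

The figures 4/2 indicate a seventh chord in third inversion.
In third inversion the root lies a second above the bass: a second above C in A minor is D.
The chord tones are C, D, F, A, giving D minor seventh.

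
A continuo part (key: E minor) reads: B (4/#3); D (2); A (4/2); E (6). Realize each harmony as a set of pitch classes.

B (6/4/#3): B, D#, E, G.
D (6/4/2): D, E, G, B.
A (6/4/2): A, B, D, F#.
E (6/3): E, G, C.

B, D#, E, G | D, E, G, B | A, B, D, F# | E, G, C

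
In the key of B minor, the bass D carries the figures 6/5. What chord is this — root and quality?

The figures 6/5 indicate a seventh chord in first inversion.
In first inversion the root lies a sixth above the bass: a sixth above D in B minor is B.
The chord tones are D, F#, A, B, giving B minor seventh.

B minor seventh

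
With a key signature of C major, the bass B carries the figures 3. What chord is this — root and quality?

The figures 3 indicate a triad in root position.
In root position the bass is the root, so the root is B.
The chord tones are B, D, F, giving B diminished.

B diminished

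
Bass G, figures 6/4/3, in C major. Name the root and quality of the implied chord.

The figures 6/4/3 indicate a seventh chord in second inversion.
In second inversion the root lies a fourth above the bass: a fourth above G in C major is C.
The chord tones are G, B, C, E, giving C major seventh.

C major seventh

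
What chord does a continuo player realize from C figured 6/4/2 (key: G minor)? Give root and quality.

D minor seventh

The figures 6/4/2 indicate a seventh chord in third inversion.
In third inversion the root lies a second above the bass: a second above C in G minor is D.
The chord tones are C, D, F, A, giving D minor seventh.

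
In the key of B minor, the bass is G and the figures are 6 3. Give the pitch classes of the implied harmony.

G, B, E

A third above G in this key is B.
A sixth above G in this key is E.
Together with the bass G, this spells E minor in first inversion.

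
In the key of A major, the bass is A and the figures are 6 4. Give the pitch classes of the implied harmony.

A fourth above A in this key is D.
A sixth above A in this key is F#.
Together with the bass A, this spells D major in second inversion.

A, D, F#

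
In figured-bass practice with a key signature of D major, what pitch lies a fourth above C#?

Counting 3 letter steps above C# lands on F; in D major, that letter is F#.

F#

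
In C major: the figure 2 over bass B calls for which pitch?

Counting 1 letter step above B lands on C; in C major, that letter is C.

C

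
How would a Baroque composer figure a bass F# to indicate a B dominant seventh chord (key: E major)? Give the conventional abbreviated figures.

F# is the fifth of B dominant seventh, so the chord is in second inversion.
A seventh chord in second inversion is figured 6/4/3, conventionally abbreviated 4/3.

4/3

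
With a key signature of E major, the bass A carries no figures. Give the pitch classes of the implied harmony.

An unfigured bass implies 5/3.
A third above A in this key is C#.
A fifth above A in this key is E.
Together with the bass A, this spells A major in root position.

A, C#, E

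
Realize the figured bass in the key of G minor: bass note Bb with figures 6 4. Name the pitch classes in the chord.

A fourth above Bb in this key is Eb.
A sixth above Bb in this key is G.
Together with the bass Bb, this spells Eb major in second inversion.

Bb, Eb, G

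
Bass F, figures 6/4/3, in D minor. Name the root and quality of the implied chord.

The figures 6/4/3 indicate a seventh chord in second inversion.
In second inversion the root lies a fourth above the bass: a fourth above F in D minor is Bb.
The chord tones are F, A, Bb, D, giving Bb major seventh.

Bb major seventh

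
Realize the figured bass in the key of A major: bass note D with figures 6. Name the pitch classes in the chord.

D, F#, B

The written figures 6 are shorthand for 6/3: the 3 is implied.
A third above D in this key is F#.
A sixth above D in this key is B.
Together with the bass D, this spells B minor in first inversion.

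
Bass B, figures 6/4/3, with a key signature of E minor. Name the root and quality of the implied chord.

E minor seventh

The figures 6/4/3 indicate a seventh chord in second inversion.
In second inversion the root lies a fourth above the bass: a fourth above B in E minor is E.
The chord tones are B, D, E, G, giving E minor seventh.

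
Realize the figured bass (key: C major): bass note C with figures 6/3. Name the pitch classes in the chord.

A third above C in this key is E.
A sixth above C in this key is A.
Together with the bass C, this spells A minor in first inversion.

C, E, A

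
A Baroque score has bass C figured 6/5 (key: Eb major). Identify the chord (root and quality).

Ab major seventh

The figures 6/5 indicate a seventh chord in first inversion.
In first inversion the root lies a sixth above the bass: a sixth above C in Eb major is Ab.
The chord tones are C, Eb, G, Ab, giving Ab major seventh.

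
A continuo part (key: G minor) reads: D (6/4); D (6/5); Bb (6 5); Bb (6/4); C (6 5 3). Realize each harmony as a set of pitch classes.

D (6/4): D, G, Bb.
D (6/5/3): D, F, A, Bb.
Bb (6/5/3): Bb, D, F, G.
Bb (6/4): Bb, Eb, G.
C (6/5/3): C, Eb, G, A.

D, G, Bb | D, F, A, Bb | Bb, D, F, G | Bb, Eb, G | C, Eb, G, A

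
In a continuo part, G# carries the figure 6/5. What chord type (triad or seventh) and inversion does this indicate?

6/5 is shorthand for 6/5/3.
Intervals of 6/5/3 above the bass form a seventh chord; the bass is the third, so this is first inversion.

seventh chord, first inversion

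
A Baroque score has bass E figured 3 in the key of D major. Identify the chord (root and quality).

E minor

The figures 3 indicate a triad in root position.
In root position the bass is the root, so the root is E.
The chord tones are E, G, B, giving E minor.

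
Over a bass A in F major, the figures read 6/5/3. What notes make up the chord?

A third above A in this key is C.
A fifth above A in this key is E.
A sixth above A in this key is F.
Together with the bass A, this spells F major seventh in first inversion.

A, C, E, F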